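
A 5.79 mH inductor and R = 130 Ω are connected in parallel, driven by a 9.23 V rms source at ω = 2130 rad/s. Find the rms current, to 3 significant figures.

X_L = ωL = 12.3 Ω
Parallel: admittances add. Y = 1/R + 1/(jωL)
Y = (0.00769 − j0.0811) S
|Y| = 0.0814 S → |Z| = 1/|Y| = 12.3 Ω, ∠Z = −∠Y = 84.6°
I = V/|Z| = 9.23/12.3 = 752 mA

752 mA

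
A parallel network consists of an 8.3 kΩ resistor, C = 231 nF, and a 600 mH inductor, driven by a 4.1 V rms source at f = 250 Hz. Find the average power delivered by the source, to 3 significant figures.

2.03 mW

ω = 2πf = 1571 rad/s
X_L = ωL = 942 Ω
X_C = 1/(ωC) = 2760 Ω
Parallel: admittances add. Y = 1/R + 1/(jωL) + jωC
Y = (0.000120 − j0.000698) S
|Y| = 0.000708 S → |Z| = 1/|Y| = 1410 Ω, ∠Z = −∠Y = 80.2°
I = V/|Z| = 2.90 mA
P = VI cos φ = 4.1 × 0.00290 × cos(80.2°) = 2.03 mW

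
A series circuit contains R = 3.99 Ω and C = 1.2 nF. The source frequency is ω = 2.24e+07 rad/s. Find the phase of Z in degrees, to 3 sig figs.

X_C = 1/(ωC) = 37.2 Ω
Z = 3.99 − j37.2 Ω
|Z| = √(3.99² + 37.2²) = 37.4 Ω
∠Z = arctan(-37.2/3.99) = -83.9°

-83.9°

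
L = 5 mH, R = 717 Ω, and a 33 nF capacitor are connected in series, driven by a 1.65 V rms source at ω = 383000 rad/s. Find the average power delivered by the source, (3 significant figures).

X_L = ωL = 1920 Ω
X_C = 1/(ωC) = 79.1 Ω
Net reactance X = X_L − X_C = 1840 Ω
Z = 717 + j1840 Ω
|Z| = √(717² + 1840²) = 1970 Ω
∠Z = arctan(1840/717) = 68.7°
I = V/|Z| = 837 μA
P = VI cos φ = 1.65 × 0.000837 × cos(68.7°) = 503 μW

503 μW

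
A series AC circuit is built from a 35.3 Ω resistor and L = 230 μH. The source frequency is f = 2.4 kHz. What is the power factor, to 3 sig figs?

ω = 2πf = 15080 rad/s
X_L = ωL = 3.47 Ω
Z = 35.3 + j3.47 Ω
|Z| = √(35.3² + 3.47²) = 35.5 Ω
∠Z = arctan(3.47/35.3) = 5.61°
cos φ = cos(5.61°) = 0.995

0.995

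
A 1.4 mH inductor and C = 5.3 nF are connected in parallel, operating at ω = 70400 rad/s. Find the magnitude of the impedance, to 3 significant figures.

102 Ω

X_L = ωL = 98.6 Ω
X_C = 1/(ωC) = 2680 Ω
Parallel: admittances add. Y = 1/(jωL) + jωC
Y = (0 − j0.00977) S
|Y| = 0.00977 S → |Z| = 1/|Y| = 102 Ω, ∠Z = −∠Y = 90.0°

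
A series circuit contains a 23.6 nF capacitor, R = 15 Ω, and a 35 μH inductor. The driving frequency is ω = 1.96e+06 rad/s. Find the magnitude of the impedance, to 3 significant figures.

X_L = ωL = 68.6 Ω
X_C = 1/(ωC) = 21.6 Ω
Net reactance X = X_L − X_C = 47.0 Ω
Z = 15.0 + j47.0 Ω
|Z| = √(15.0² + 47.0²) = 49.3 Ω

49.3 Ω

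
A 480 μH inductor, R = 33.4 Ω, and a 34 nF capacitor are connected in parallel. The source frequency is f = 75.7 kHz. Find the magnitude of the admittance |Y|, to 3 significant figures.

32.2 mS

ω = 2πf = 475600 rad/s
X_L = ωL = 228 Ω
X_C = 1/(ωC) = 61.8 Ω
Parallel: admittances add. Y = 1/R + 1/(jωL) + jωC
Y = (0.0299 + j0.0118) S
|Y| = 0.0322 S → |Z| = 1/|Y| = 31.1 Ω, ∠Z = −∠Y = -21.5°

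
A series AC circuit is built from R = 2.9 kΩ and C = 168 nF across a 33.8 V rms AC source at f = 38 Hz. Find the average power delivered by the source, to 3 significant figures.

5.26 mW

ω = 2πf = 238.8 rad/s
X_C = 1/(ωC) = 24900 Ω
Z = 2900 − j24900 Ω
|Z| = √(2900² + 24900²) = 25100 Ω
∠Z = arctan(-24900/2900) = -83.4°
I = V/|Z| = 1.35 mA
P = VI cos φ = 33.8 × 0.00135 × cos(-83.4°) = 5.26 mW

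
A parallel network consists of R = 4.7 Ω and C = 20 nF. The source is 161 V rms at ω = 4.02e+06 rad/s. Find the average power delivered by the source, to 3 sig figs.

5.52 kW

X_C = 1/(ωC) = 12.4 Ω
Parallel: admittances add. Y = 1/R + jωC
Y = (0.213 + j0.0804) S
|Y| = 0.227 S → |Z| = 1/|Y| = 4.40 Ω, ∠Z = −∠Y = -20.7°
I = V/|Z| = 36.6 A
P = VI cos φ = 161 × 36.6 × cos(-20.7°) = 5.52 kW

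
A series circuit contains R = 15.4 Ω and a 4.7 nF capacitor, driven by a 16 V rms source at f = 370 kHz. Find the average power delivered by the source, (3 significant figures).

458 mW

ω = 2πf = 2.325e+06 rad/s
X_C = 1/(ωC) = 91.5 Ω
Z = 15.4 − j91.5 Ω
|Z| = √(15.4² + 91.5²) = 92.8 Ω
∠Z = arctan(-91.5/15.4) = -80.4°
I = V/|Z| = 172 mA
P = VI cos φ = 16 × 0.172 × cos(-80.4°) = 458 mW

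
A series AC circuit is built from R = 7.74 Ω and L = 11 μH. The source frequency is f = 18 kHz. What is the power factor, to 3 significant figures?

0.987

ω = 2πf = 113100 rad/s
X_L = ωL = 1.24 Ω
Z = 7.74 + j1.24 Ω
|Z| = √(7.74² + 1.24²) = 7.84 Ω
∠Z = arctan(1.24/7.74) = 9.13°
cos φ = cos(9.13°) = 0.987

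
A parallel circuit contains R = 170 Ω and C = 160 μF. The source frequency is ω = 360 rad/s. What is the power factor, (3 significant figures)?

X_C = 1/(ωC) = 17.4 Ω
Parallel: admittances add. Y = 1/R + jωC
Y = (0.00588 + j0.0576) S
|Y| = 0.0579 S → |Z| = 1/|Y| = 17.3 Ω, ∠Z = −∠Y = -84.2°
cos φ = cos(-84.2°) = 0.102

0.102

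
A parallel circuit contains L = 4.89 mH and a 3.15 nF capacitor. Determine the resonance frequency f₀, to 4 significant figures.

ω₀ = 1/√(LC) = 1/√(0.00489 × 3.15e-09) = 254800 rad/s
f₀ = ω₀/(2π) = 40.55 kHz

40.55 kHz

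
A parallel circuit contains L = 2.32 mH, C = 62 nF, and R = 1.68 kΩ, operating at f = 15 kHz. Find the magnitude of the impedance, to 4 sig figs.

ω = 2πf = 94250 rad/s
X_L = ωL = 218.7 Ω
X_C = 1/(ωC) = 171.1 Ω
Parallel: admittances add. Y = 1/R + 1/(jωL) + jωC
Y = (0.0005952 + j0.001270) S
|Y| = 0.001403 S → |Z| = 1/|Y| = 713.0 Ω, ∠Z = −∠Y = -64.89°

713.0 Ω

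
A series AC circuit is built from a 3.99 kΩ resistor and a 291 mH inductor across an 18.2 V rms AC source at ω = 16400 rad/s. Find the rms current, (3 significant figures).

2.93 mA

X_L = ωL = 4770 Ω
Z = 3990 + j4770 Ω
|Z| = √(3990² + 4770²) = 6220 Ω
I = V/|Z| = 18.2/6220 = 2.93 mA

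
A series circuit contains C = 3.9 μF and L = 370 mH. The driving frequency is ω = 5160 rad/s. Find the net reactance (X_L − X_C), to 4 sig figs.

X_L = ωL = 1909 Ω
X_C = 1/(ωC) = 49.69 Ω
X = 1909 − 49.69 = 1860 Ω

1860 Ω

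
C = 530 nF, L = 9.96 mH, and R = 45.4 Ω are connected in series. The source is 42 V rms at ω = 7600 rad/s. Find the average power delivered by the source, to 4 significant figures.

2.515 W

X_L = ωL = 75.70 Ω
X_C = 1/(ωC) = 248.3 Ω
Net reactance X = X_L − X_C = -172.6 Ω
Z = 45.40 − j172.6 Ω
|Z| = √(45.40² + 172.6²) = 178.4 Ω
∠Z = arctan(-172.6/45.40) = -75.26°
I = V/|Z| = 235.4 mA
P = VI cos φ = 42 × 0.2354 × cos(-75.26°) = 2.515 W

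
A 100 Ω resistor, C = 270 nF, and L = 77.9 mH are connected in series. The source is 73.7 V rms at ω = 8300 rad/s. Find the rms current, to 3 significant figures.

X_L = ωL = 647 Ω
X_C = 1/(ωC) = 446 Ω
Net reactance X = X_L − X_C = 200 Ω
Z = 100 + j200 Ω
|Z| = √(100² + 200²) = 224 Ω
I = V/|Z| = 73.7/224 = 329 mA

329 mA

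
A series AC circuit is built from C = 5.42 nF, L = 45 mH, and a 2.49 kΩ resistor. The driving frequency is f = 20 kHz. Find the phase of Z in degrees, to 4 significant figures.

ω = 2πf = 125700 rad/s
X_L = ωL = 5655 Ω
X_C = 1/(ωC) = 1468 Ω
Net reactance X = X_L − X_C = 4187 Ω
Z = 2490 + j4187 Ω
|Z| = √(2490² + 4187²) = 4871 Ω
∠Z = arctan(4187/2490) = 59.26°

59.26°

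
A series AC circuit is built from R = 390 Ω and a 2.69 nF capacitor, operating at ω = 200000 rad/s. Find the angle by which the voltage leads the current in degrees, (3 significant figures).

X_C = 1/(ωC) = 1860 Ω
Z = 390 − j1860 Ω
|Z| = √(390² + 1860²) = 1900 Ω
∠Z = arctan(-1860/390) = -78.2°

-78.2°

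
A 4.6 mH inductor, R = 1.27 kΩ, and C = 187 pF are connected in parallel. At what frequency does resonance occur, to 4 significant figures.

ω₀ = 1/√(LC) = 1/√(0.0046 × 1.87e-10) = 1.078e+06 rad/s
f₀ = ω₀/(2π) = 171.6 kHz

171.6 kHz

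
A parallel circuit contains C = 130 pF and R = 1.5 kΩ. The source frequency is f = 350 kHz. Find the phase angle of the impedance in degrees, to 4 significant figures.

-23.21°

ω = 2πf = 2.199e+06 rad/s
X_C = 1/(ωC) = 3498 Ω
Parallel: admittances add. Y = 1/R + jωC
Y = (0.0006667 + j0.0002859) S
|Y| = 0.0007254 S → |Z| = 1/|Y| = 1379 Ω, ∠Z = −∠Y = -23.21°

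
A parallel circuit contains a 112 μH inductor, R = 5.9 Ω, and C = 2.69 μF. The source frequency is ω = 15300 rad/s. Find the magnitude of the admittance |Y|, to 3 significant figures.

X_L = ωL = 1.71 Ω
X_C = 1/(ωC) = 24.3 Ω
Parallel: admittances add. Y = 1/R + 1/(jωL) + jωC
Y = (0.169 − j0.542) S
|Y| = 0.568 S → |Z| = 1/|Y| = 1.76 Ω, ∠Z = −∠Y = 72.6°

568 mS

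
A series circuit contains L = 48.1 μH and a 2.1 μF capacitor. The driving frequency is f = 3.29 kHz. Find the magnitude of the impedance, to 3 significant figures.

22.0 Ω

ω = 2πf = 20670 rad/s
X_L = ωL = 0.994 Ω
X_C = 1/(ωC) = 23.0 Ω
Net reactance X = X_L − X_C = -22.0 Ω
Z = − j22.0 Ω
|Z| = √(0² + 22.0²) = 22.0 Ω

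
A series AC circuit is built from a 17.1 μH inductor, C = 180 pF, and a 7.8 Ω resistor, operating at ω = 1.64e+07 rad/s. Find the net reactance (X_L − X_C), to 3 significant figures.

X_L = ωL = 280 Ω
X_C = 1/(ωC) = 339 Ω
X = 280 − 339 = -58.3 Ω

-58.3 Ω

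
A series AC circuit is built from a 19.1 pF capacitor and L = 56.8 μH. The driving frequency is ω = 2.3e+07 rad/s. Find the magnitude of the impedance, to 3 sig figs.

970 Ω

X_L = ωL = 1310 Ω
X_C = 1/(ωC) = 2280 Ω
Net reactance X = X_L − X_C = -970 Ω
Z = − j970 Ω
|Z| = √(0² + 970²) = 970 Ω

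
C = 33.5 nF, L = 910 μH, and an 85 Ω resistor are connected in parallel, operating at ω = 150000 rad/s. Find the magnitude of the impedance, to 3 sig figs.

X_L = ωL = 136 Ω
X_C = 1/(ωC) = 199 Ω
Parallel: admittances add. Y = 1/R + 1/(jωL) + jωC
Y = (0.0118 − j0.00230) S
|Y| = 0.0120 S → |Z| = 1/|Y| = 83.4 Ω, ∠Z = −∠Y = 11.1°

83.4 Ω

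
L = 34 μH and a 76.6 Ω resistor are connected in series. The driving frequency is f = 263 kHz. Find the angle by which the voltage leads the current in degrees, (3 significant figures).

36.3°

ω = 2πf = 1.652e+06 rad/s
X_L = ωL = 56.2 Ω
Z = 76.6 + j56.2 Ω
|Z| = √(76.6² + 56.2²) = 95.0 Ω
∠Z = arctan(56.2/76.6) = 36.3°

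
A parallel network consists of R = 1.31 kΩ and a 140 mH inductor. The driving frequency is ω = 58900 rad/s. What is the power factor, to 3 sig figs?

0.988

X_L = ωL = 8250 Ω
Parallel: admittances add. Y = 1/R + 1/(jωL)
Y = (0.000763 − j0.000121) S
|Y| = 0.000773 S → |Z| = 1/|Y| = 1290 Ω, ∠Z = −∠Y = 9.03°
cos φ = cos(9.03°) = 0.988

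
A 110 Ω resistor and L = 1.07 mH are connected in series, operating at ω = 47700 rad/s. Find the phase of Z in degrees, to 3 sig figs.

24.9°

X_L = ωL = 51.0 Ω
Z = 110 + j51.0 Ω
|Z| = √(110² + 51.0²) = 121 Ω
∠Z = arctan(51.0/110) = 24.9°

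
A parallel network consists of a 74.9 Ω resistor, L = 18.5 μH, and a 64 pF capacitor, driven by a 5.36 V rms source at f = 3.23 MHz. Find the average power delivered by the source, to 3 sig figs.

ω = 2πf = 2.029e+07 rad/s
X_L = ωL = 375 Ω
X_C = 1/(ωC) = 770 Ω
Parallel: admittances add. Y = 1/R + 1/(jωL) + jωC
Y = (0.0134 − j0.00136) S
|Y| = 0.0134 S → |Z| = 1/|Y| = 74.5 Ω, ∠Z = −∠Y = 5.84°
I = V/|Z| = 71.9 mA
P = VI cos φ = 5.36 × 0.0719 × cos(5.84°) = 384 mW

384 mW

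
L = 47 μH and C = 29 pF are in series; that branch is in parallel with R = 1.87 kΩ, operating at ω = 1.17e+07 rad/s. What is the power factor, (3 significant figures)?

X_L = ωL = 550 Ω
X_C = 1/(ωC) = 2950 Ω
Branch 1: Z₁ = R = 1870 Ω
Branch 2 (series LC): Z₂ = j(X_L − X_C) = −j2400 Ω
Parallel: Z = Z₁Z₂/(Z₁+Z₂), |Z| = 1470 Ω, ∠Z = -38.0°
cos φ = cos(-38.0°) = 0.788

0.788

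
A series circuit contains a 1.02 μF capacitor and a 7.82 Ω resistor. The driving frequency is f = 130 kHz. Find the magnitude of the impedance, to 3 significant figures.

ω = 2πf = 816800 rad/s
X_C = 1/(ωC) = 1.20 Ω
Z = 7.82 − j1.20 Ω
|Z| = √(7.82² + 1.20²) = 7.91 Ω

7.91 Ω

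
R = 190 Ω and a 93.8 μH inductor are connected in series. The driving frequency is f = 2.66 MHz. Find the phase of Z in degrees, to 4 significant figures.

ω = 2πf = 1.671e+07 rad/s
X_L = ωL = 1568 Ω
Z = 190.0 + j1568 Ω
|Z| = √(190.0² + 1568²) = 1579 Ω
∠Z = arctan(1568/190.0) = 83.09°

83.09°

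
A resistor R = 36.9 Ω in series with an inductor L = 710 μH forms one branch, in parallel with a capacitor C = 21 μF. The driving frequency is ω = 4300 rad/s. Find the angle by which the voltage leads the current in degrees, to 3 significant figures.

-73.0°

X_L = ωL = 3.05 Ω
X_C = 1/(ωC) = 11.1 Ω
Branch 1 (R+jX_L): Z₁ = 36.9 + j3.05 Ω, |Z₁| = 37.0 Ω
Branch 2 (−jX_C): Z₂ = −j11.1 Ω
Parallel: Z = Z₁Z₂/(Z₁+Z₂), |Z| = 10.9 Ω, ∠Z = -73.0°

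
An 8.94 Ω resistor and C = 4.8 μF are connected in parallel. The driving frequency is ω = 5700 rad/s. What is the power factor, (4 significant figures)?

X_C = 1/(ωC) = 36.55 Ω
Parallel: admittances add. Y = 1/R + jωC
Y = (0.1119 + j0.02736) S
|Y| = 0.1152 S → |Z| = 1/|Y| = 8.684 Ω, ∠Z = −∠Y = -13.74°
cos φ = cos(-13.74°) = 0.9714

0.9714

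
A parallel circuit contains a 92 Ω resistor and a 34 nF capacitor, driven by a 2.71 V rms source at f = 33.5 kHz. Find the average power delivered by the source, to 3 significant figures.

ω = 2πf = 210500 rad/s
X_C = 1/(ωC) = 140 Ω
Parallel: admittances add. Y = 1/R + jωC
Y = (0.0109 + j0.00716) S
|Y| = 0.0130 S → |Z| = 1/|Y| = 76.8 Ω, ∠Z = −∠Y = -33.4°
I = V/|Z| = 35.3 mA
P = VI cos φ = 2.71 × 0.0353 × cos(-33.4°) = 79.8 mW

79.8 mW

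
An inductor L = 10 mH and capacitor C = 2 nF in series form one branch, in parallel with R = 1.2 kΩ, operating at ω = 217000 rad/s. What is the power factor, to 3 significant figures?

0.111

X_L = ωL = 2170 Ω
X_C = 1/(ωC) = 2300 Ω
Branch 1: Z₁ = R = 1200 Ω
Branch 2 (series LC): Z₂ = j(X_L − X_C) = −j134 Ω
Parallel: Z = Z₁Z₂/(Z₁+Z₂), |Z| = 133 Ω, ∠Z = -83.6°
cos φ = cos(-83.6°) = 0.111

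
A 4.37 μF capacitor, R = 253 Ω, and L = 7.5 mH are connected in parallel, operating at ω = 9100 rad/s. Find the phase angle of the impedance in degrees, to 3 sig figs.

X_L = ωL = 68.2 Ω
X_C = 1/(ωC) = 25.1 Ω
Parallel: admittances add. Y = 1/R + 1/(jωL) + jωC
Y = (0.00395 + j0.0251) S
|Y| = 0.0254 S → |Z| = 1/|Y| = 39.3 Ω, ∠Z = −∠Y = -81.1°

-81.1°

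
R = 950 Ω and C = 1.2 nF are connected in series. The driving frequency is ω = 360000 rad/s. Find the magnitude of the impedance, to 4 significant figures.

X_C = 1/(ωC) = 2315 Ω
Z = 950.0 − j2315 Ω
|Z| = √(950.0² + 2315²) = 2502 Ω

2502 Ω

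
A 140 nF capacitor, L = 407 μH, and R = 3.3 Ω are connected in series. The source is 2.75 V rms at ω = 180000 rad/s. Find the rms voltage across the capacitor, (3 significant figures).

3.23 V

X_L = ωL = 73.3 Ω
X_C = 1/(ωC) = 39.7 Ω
Net reactance X = X_L − X_C = 33.6 Ω
Z = 3.30 + j33.6 Ω
|Z| = √(3.30² + 33.6²) = 33.7 Ω
I = V/|Z| = 81.5 mA
V_C = I·|Z_C| = 0.0815 × 39.7 = 3.23 V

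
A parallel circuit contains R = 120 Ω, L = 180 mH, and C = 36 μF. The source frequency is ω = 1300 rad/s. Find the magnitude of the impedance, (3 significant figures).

X_L = ωL = 234 Ω
X_C = 1/(ωC) = 21.4 Ω
Parallel: admittances add. Y = 1/R + 1/(jωL) + jωC
Y = (0.00833 + j0.0425) S
|Y| = 0.0433 S → |Z| = 1/|Y| = 23.1 Ω, ∠Z = −∠Y = -78.9°

23.1 Ω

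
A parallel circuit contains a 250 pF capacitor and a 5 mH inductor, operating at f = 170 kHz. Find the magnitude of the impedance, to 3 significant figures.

12500 Ω

ω = 2πf = 1.068e+06 rad/s
X_L = ωL = 5340 Ω
X_C = 1/(ωC) = 3740 Ω
Parallel: admittances add. Y = 1/(jωL) + jωC
Y = (0 + j7.98e-05) S
|Y| = 7.98e-05 S → |Z| = 1/|Y| = 12500 Ω, ∠Z = −∠Y = -90.0°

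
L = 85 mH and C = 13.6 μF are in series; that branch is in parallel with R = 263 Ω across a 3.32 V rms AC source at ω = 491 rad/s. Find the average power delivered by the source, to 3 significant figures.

41.9 mW

X_L = ωL = 41.7 Ω
X_C = 1/(ωC) = 150 Ω
Branch 1: Z₁ = R = 263 Ω
Branch 2 (series LC): Z₂ = j(X_L − X_C) = −j108 Ω
Parallel: Z = Z₁Z₂/(Z₁+Z₂), |Z| = 99.9 Ω, ∠Z = -67.7°
I = V/|Z| = 33.2 mA
P = VI cos φ = 3.32 × 0.0332 × cos(-67.7°) = 41.9 mW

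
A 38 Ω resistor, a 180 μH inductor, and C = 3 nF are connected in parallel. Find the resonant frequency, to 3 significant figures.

217 kHz

ω₀ = 1/√(LC) = 1/√(0.00018 × 3e-09) = 1.361e+06 rad/s
f₀ = ω₀/(2π) = 217 kHz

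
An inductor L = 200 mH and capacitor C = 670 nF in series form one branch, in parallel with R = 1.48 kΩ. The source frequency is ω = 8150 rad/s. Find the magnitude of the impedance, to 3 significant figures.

1030 Ω

X_L = ωL = 1630 Ω
X_C = 1/(ωC) = 183 Ω
Branch 1: Z₁ = R = 1480 Ω
Branch 2 (series LC): Z₂ = j(X_L − X_C) = j1450 Ω
Parallel: Z = Z₁Z₂/(Z₁+Z₂), |Z| = 1030 Ω, ∠Z = 45.6°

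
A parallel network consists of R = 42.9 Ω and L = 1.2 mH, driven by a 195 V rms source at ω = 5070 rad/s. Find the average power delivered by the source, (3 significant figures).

886 W

X_L = ωL = 6.08 Ω
Parallel: admittances add. Y = 1/R + 1/(jωL)
Y = (0.0233 − j0.164) S
|Y| = 0.166 S → |Z| = 1/|Y| = 6.02 Ω, ∠Z = −∠Y = 81.9°
I = V/|Z| = 32.4 A
P = VI cos φ = 195 × 32.4 × cos(81.9°) = 886 W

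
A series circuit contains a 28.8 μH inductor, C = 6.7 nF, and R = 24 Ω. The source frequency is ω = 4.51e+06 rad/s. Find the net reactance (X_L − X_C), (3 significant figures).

X_L = ωL = 130 Ω
X_C = 1/(ωC) = 33.1 Ω
X = 130 − 33.1 = 96.8 Ω

96.8 Ω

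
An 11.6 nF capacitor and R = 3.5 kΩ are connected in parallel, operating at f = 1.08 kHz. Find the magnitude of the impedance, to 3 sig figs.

3370 Ω

ω = 2πf = 6786 rad/s
X_C = 1/(ωC) = 12700 Ω
Parallel: admittances add. Y = 1/R + jωC
Y = (0.000286 + j7.87e-05) S
|Y| = 0.000296 S → |Z| = 1/|Y| = 3370 Ω, ∠Z = −∠Y = -15.4°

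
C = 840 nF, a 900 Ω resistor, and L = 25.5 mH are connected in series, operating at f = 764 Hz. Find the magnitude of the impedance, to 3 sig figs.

ω = 2πf = 4800 rad/s
X_L = ωL = 122 Ω
X_C = 1/(ωC) = 248 Ω
Net reactance X = X_L − X_C = -126 Ω
Z = 900 − j126 Ω
|Z| = √(900² + 126²) = 909 Ω

909 Ω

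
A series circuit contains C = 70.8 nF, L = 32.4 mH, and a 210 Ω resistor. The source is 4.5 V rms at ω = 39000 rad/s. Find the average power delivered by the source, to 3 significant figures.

4.96 mW

X_L = ωL = 1260 Ω
X_C = 1/(ωC) = 362 Ω
Net reactance X = X_L − X_C = 901 Ω
Z = 210 + j901 Ω
|Z| = √(210² + 901²) = 926 Ω
∠Z = arctan(901/210) = 76.9°
I = V/|Z| = 4.86 mA
P = VI cos φ = 4.5 × 0.00486 × cos(76.9°) = 4.96 mW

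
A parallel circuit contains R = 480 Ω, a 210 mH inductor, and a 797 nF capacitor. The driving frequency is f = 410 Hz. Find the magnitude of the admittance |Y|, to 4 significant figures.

ω = 2πf = 2576 rad/s
X_L = ωL = 541.0 Ω
X_C = 1/(ωC) = 487.1 Ω
Parallel: admittances add. Y = 1/R + 1/(jωL) + jωC
Y = (0.002083 + j0.0002047) S
|Y| = 0.002093 S → |Z| = 1/|Y| = 477.7 Ω, ∠Z = −∠Y = -5.611°

2.093 mS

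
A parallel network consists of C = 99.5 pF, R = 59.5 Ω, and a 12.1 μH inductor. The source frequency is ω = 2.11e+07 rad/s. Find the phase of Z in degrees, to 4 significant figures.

6.172°

X_L = ωL = 255.3 Ω
X_C = 1/(ωC) = 476.3 Ω
Parallel: admittances add. Y = 1/R + 1/(jωL) + jωC
Y = (0.01681 − j0.001817) S
|Y| = 0.01690 S → |Z| = 1/|Y| = 59.16 Ω, ∠Z = −∠Y = 6.172°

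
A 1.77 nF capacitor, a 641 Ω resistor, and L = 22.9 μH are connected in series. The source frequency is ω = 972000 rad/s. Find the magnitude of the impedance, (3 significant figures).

850 Ω

X_L = ωL = 22.3 Ω
X_C = 1/(ωC) = 581 Ω
Net reactance X = X_L − X_C = -559 Ω
Z = 641 − j559 Ω
|Z| = √(641² + 559²) = 850 Ω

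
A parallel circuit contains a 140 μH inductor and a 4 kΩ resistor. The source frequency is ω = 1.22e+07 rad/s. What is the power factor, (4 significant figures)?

0.3927

X_L = ωL = 1708 Ω
Parallel: admittances add. Y = 1/R + 1/(jωL)
Y = (0.0002500 − j0.0005855) S
|Y| = 0.0006366 S → |Z| = 1/|Y| = 1571 Ω, ∠Z = −∠Y = 66.88°
cos φ = cos(66.88°) = 0.3927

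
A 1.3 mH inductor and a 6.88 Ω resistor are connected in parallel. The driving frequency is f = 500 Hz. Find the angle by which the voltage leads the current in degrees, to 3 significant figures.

ω = 2πf = 3142 rad/s
X_L = ωL = 4.08 Ω
Parallel: admittances add. Y = 1/R + 1/(jωL)
Y = (0.145 − j0.245) S
|Y| = 0.285 S → |Z| = 1/|Y| = 3.51 Ω, ∠Z = −∠Y = 59.3°

59.3°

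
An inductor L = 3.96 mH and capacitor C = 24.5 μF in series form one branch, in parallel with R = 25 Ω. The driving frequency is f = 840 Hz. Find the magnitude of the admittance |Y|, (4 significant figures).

85.84 mS

ω = 2πf = 5278 rad/s
X_L = ωL = 20.90 Ω
X_C = 1/(ωC) = 7.733 Ω
Branch 1: Z₁ = R = 25.00 Ω
Branch 2 (series LC): Z₂ = j(X_L − X_C) = j13.17 Ω
Parallel: Z = Z₁Z₂/(Z₁+Z₂), |Z| = 11.65 Ω, ∠Z = 62.23°
|Y| = 1/|Z| = 85.84 mS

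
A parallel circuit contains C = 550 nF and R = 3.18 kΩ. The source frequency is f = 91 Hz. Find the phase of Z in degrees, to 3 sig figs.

ω = 2πf = 571.8 rad/s
X_C = 1/(ωC) = 3180 Ω
Parallel: admittances add. Y = 1/R + jωC
Y = (0.000314 + j0.000314) S
|Y| = 0.000445 S → |Z| = 1/|Y| = 2250 Ω, ∠Z = −∠Y = -45.0°

-45.0°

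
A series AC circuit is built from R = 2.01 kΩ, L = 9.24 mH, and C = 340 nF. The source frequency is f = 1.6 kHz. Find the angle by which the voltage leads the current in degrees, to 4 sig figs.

-5.673°

ω = 2πf = 10050 rad/s
X_L = ωL = 92.89 Ω
X_C = 1/(ωC) = 292.6 Ω
Net reactance X = X_L − X_C = -199.7 Ω
Z = 2010 − j199.7 Ω
|Z| = √(2010² + 199.7²) = 2020 Ω
∠Z = arctan(-199.7/2010) = -5.673°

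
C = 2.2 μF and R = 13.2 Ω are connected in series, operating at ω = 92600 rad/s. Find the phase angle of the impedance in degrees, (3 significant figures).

-20.4°

X_C = 1/(ωC) = 4.91 Ω
Z = 13.2 − j4.91 Ω
|Z| = √(13.2² + 4.91²) = 14.1 Ω
∠Z = arctan(-4.91/13.2) = -20.4°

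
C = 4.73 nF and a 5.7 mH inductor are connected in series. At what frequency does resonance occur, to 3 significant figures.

30.7 kHz

ω₀ = 1/√(LC) = 1/√(0.0057 × 4.73e-09) = 192600 rad/s
f₀ = ω₀/(2π) = 30.7 kHz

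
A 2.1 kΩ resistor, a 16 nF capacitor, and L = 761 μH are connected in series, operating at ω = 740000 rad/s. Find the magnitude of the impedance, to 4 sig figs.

X_L = ωL = 563.1 Ω
X_C = 1/(ωC) = 84.46 Ω
Net reactance X = X_L − X_C = 478.7 Ω
Z = 2100 + j478.7 Ω
|Z| = √(2100² + 478.7²) = 2154 Ω

2154 Ω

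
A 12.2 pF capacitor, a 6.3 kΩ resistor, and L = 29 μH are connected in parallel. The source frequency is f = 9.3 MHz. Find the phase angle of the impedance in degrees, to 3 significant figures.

-37.7°

ω = 2πf = 5.843e+07 rad/s
X_L = ωL = 1690 Ω
X_C = 1/(ωC) = 1400 Ω
Parallel: admittances add. Y = 1/R + 1/(jωL) + jωC
Y = (0.000159 + j0.000123) S
|Y| = 0.000201 S → |Z| = 1/|Y| = 4980 Ω, ∠Z = −∠Y = -37.7°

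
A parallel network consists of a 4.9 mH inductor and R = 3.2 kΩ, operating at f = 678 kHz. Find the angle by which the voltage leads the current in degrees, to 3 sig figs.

8.72°

ω = 2πf = 4.26e+06 rad/s
X_L = ωL = 20900 Ω
Parallel: admittances add. Y = 1/R + 1/(jωL)
Y = (0.000313 − j4.79e-05) S
|Y| = 0.000316 S → |Z| = 1/|Y| = 3160 Ω, ∠Z = −∠Y = 8.72°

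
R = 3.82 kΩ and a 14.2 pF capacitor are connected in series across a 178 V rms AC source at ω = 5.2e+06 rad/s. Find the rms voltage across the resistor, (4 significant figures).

48.32 V

X_C = 1/(ωC) = 13540 Ω
Z = 3820 − j13540 Ω
|Z| = √(3820² + 13540²) = 14070 Ω
I = V/|Z| = 12.65 mA
V_R = I·|Z_R| = 0.01265 × 3820 = 48.32 V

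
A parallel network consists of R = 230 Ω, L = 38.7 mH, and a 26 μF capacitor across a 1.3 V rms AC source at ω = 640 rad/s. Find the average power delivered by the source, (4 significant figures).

7.348 mW

X_L = ωL = 24.77 Ω
X_C = 1/(ωC) = 60.10 Ω
Parallel: admittances add. Y = 1/R + 1/(jωL) + jωC
Y = (0.004348 − j0.02373) S
|Y| = 0.02413 S → |Z| = 1/|Y| = 41.44 Ω, ∠Z = −∠Y = 79.62°
I = V/|Z| = 31.37 mA
P = VI cos φ = 1.3 × 0.03137 × cos(79.62°) = 7.348 mW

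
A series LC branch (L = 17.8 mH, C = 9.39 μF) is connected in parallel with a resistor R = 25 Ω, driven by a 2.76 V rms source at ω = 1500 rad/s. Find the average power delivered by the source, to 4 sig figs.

304.7 mW

X_L = ωL = 26.70 Ω
X_C = 1/(ωC) = 71.00 Ω
Branch 1: Z₁ = R = 25.00 Ω
Branch 2 (series LC): Z₂ = j(X_L − X_C) = −j44.30 Ω
Parallel: Z = Z₁Z₂/(Z₁+Z₂), |Z| = 21.77 Ω, ∠Z = -29.44°
I = V/|Z| = 126.8 mA
P = VI cos φ = 2.76 × 0.1268 × cos(-29.44°) = 304.7 mW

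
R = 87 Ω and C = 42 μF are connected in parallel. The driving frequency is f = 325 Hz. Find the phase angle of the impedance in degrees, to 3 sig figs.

-82.4°

ω = 2πf = 2042 rad/s
X_C = 1/(ωC) = 11.7 Ω
Parallel: admittances add. Y = 1/R + jωC
Y = (0.0115 + j0.0858) S
|Y| = 0.0865 S → |Z| = 1/|Y| = 11.6 Ω, ∠Z = −∠Y = -82.4°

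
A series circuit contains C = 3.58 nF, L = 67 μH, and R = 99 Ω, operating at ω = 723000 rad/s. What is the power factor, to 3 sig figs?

X_L = ωL = 48.4 Ω
X_C = 1/(ωC) = 386 Ω
Net reactance X = X_L − X_C = -338 Ω
Z = 99.0 − j338 Ω
|Z| = √(99.0² + 338²) = 352 Ω
∠Z = arctan(-338/99.0) = -73.7°
cos φ = cos(-73.7°) = 0.281

0.281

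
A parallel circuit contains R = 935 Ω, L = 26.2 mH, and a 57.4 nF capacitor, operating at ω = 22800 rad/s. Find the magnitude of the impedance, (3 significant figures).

X_L = ωL = 597 Ω
X_C = 1/(ωC) = 764 Ω
Parallel: admittances add. Y = 1/R + 1/(jωL) + jωC
Y = (0.00107 − j0.000365) S
|Y| = 0.00113 S → |Z| = 1/|Y| = 885 Ω, ∠Z = −∠Y = 18.9°

885 Ω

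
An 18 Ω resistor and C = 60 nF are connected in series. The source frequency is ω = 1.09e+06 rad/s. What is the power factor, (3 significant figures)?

X_C = 1/(ωC) = 15.3 Ω
Z = 18.0 − j15.3 Ω
|Z| = √(18.0² + 15.3²) = 23.6 Ω
∠Z = arctan(-15.3/18.0) = -40.3°
cos φ = cos(-40.3°) = 0.762

0.762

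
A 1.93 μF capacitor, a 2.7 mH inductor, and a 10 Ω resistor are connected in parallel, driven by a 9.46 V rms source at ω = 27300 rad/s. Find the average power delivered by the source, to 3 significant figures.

8.95 W

X_L = ωL = 73.7 Ω
X_C = 1/(ωC) = 19.0 Ω
Parallel: admittances add. Y = 1/R + 1/(jωL) + jωC
Y = (0.100 + j0.0391) S
|Y| = 0.107 S → |Z| = 1/|Y| = 9.31 Ω, ∠Z = −∠Y = -21.4°
I = V/|Z| = 1.02 A
P = VI cos φ = 9.46 × 1.02 × cos(-21.4°) = 8.95 W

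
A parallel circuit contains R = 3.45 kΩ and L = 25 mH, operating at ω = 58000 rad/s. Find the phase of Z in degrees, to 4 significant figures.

X_L = ωL = 1450 Ω
Parallel: admittances add. Y = 1/R + 1/(jωL)
Y = (0.0002899 − j0.0006897) S
|Y| = 0.0007481 S → |Z| = 1/|Y| = 1337 Ω, ∠Z = −∠Y = 67.20°

67.20°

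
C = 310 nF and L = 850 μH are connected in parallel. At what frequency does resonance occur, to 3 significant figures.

9.80 kHz

ω₀ = 1/√(LC) = 1/√(0.00085 × 3.1e-07) = 61600 rad/s
f₀ = ω₀/(2π) = 9.80 kHz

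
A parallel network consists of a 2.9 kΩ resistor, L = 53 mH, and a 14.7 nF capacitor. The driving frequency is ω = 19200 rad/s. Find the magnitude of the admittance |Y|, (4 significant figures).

X_L = ωL = 1018 Ω
X_C = 1/(ωC) = 3543 Ω
Parallel: admittances add. Y = 1/R + 1/(jωL) + jωC
Y = (0.0003448 − j0.0007005) S
|Y| = 0.0007807 S → |Z| = 1/|Y| = 1281 Ω, ∠Z = −∠Y = 63.79°

780.7 μS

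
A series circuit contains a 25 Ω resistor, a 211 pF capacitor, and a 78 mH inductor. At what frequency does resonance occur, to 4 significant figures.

ω₀ = 1/√(LC) = 1/√(0.078 × 2.11e-10) = 246500 rad/s
f₀ = ω₀/(2π) = 39.23 kHz

39.23 kHz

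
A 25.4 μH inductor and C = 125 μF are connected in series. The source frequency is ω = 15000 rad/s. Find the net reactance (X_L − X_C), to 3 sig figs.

X_L = ωL = 0.381 Ω
X_C = 1/(ωC) = 0.533 Ω
X = 0.381 − 0.533 = -0.152 Ω

-0.152 Ω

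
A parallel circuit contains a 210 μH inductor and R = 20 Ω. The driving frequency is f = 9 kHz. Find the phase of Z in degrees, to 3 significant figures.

59.3°

ω = 2πf = 56550 rad/s
X_L = ωL = 11.9 Ω
Parallel: admittances add. Y = 1/R + 1/(jωL)
Y = (0.0500 − j0.0842) S
|Y| = 0.0979 S → |Z| = 1/|Y| = 10.2 Ω, ∠Z = −∠Y = 59.3°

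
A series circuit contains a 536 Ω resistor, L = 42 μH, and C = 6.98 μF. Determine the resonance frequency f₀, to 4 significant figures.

9.295 kHz

ω₀ = 1/√(LC) = 1/√(4.2e-05 × 6.98e-06) = 58400 rad/s
f₀ = ω₀/(2π) = 9.295 kHz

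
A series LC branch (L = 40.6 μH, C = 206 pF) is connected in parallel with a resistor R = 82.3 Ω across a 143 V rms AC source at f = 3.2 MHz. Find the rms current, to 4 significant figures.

ω = 2πf = 2.011e+07 rad/s
X_L = ωL = 816.3 Ω
X_C = 1/(ωC) = 241.4 Ω
Branch 1: Z₁ = R = 82.30 Ω
Branch 2 (series LC): Z₂ = j(X_L − X_C) = j574.9 Ω
Parallel: Z = Z₁Z₂/(Z₁+Z₂), |Z| = 81.47 Ω, ∠Z = 8.147°
I = V/|Z| = 143/81.47 = 1.755 A

1.755 A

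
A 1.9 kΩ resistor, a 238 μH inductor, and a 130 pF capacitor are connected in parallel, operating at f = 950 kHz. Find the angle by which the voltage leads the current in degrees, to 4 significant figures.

-7.796°

ω = 2πf = 5.969e+06 rad/s
X_L = ωL = 1421 Ω
X_C = 1/(ωC) = 1289 Ω
Parallel: admittances add. Y = 1/R + 1/(jωL) + jωC
Y = (0.0005263 + j7.206e-05) S
|Y| = 0.0005312 S → |Z| = 1/|Y| = 1882 Ω, ∠Z = −∠Y = -7.796°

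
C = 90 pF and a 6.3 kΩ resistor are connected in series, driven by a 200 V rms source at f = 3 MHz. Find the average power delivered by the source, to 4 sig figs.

6.294 W

ω = 2πf = 1.885e+07 rad/s
X_C = 1/(ωC) = 589.5 Ω
Z = 6300 − j589.5 Ω
|Z| = √(6300² + 589.5²) = 6328 Ω
∠Z = arctan(-589.5/6300) = -5.345°
I = V/|Z| = 31.61 mA
P = VI cos φ = 200 × 0.03161 × cos(-5.345°) = 6.294 W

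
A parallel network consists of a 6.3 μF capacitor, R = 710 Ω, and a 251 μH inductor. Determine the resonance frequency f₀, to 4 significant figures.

ω₀ = 1/√(LC) = 1/√(0.000251 × 6.3e-06) = 25150 rad/s
f₀ = ω₀/(2π) = 4.002 kHz

4.002 kHz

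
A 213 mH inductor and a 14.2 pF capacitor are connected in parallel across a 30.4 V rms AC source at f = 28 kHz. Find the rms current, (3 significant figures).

735 μA

ω = 2πf = 175900 rad/s
X_L = ωL = 37500 Ω
X_C = 1/(ωC) = 400000 Ω
Parallel: admittances add. Y = 1/(jωL) + jωC
Y = (0 − j2.42e-05) S
|Y| = 2.42e-05 S → |Z| = 1/|Y| = 41300 Ω, ∠Z = −∠Y = 90.0°
I = V/|Z| = 30.4/41300 = 735 μA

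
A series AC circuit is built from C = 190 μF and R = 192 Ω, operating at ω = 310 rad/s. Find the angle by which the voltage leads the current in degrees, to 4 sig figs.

X_C = 1/(ωC) = 16.98 Ω
Z = 192.0 − j16.98 Ω
|Z| = √(192.0² + 16.98²) = 192.7 Ω
∠Z = arctan(-16.98/192.0) = -5.053°

-5.053°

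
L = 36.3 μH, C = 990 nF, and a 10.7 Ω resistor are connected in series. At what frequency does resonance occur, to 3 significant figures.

ω₀ = 1/√(LC) = 1/√(3.63e-05 × 9.9e-07) = 166800 rad/s
f₀ = ω₀/(2π) = 26.5 kHz

26.5 kHz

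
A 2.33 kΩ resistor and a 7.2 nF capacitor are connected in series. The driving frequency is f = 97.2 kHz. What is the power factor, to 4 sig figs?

0.9953

ω = 2πf = 610700 rad/s
X_C = 1/(ωC) = 227.4 Ω
Z = 2330 − j227.4 Ω
|Z| = √(2330² + 227.4²) = 2341 Ω
∠Z = arctan(-227.4/2330) = -5.575°
cos φ = cos(-5.575°) = 0.9953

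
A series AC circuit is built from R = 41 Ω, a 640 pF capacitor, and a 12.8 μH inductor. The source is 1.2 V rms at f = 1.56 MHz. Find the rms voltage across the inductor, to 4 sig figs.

2.828 V

ω = 2πf = 9.802e+06 rad/s
X_L = ωL = 125.5 Ω
X_C = 1/(ωC) = 159.4 Ω
Net reactance X = X_L − X_C = -33.95 Ω
Z = 41.00 − j33.95 Ω
|Z| = √(41.00² + 33.95²) = 53.23 Ω
I = V/|Z| = 22.54 mA
V_L = I·|Z_L| = 0.02254 × 125.5 = 2.828 V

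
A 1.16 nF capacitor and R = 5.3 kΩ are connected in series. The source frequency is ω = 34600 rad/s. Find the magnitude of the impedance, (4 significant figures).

X_C = 1/(ωC) = 24920 Ω
Z = 5300 − j24920 Ω
|Z| = √(5300² + 24920²) = 25470 Ω

25470 Ω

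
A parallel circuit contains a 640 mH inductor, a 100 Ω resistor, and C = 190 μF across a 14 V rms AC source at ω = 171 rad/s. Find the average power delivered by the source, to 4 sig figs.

X_L = ωL = 109.4 Ω
X_C = 1/(ωC) = 30.78 Ω
Parallel: admittances add. Y = 1/R + 1/(jωL) + jωC
Y = (0.01000 + j0.02335) S
|Y| = 0.02540 S → |Z| = 1/|Y| = 39.36 Ω, ∠Z = −∠Y = -66.82°
I = V/|Z| = 355.7 mA
P = VI cos φ = 14 × 0.3557 × cos(-66.82°) = 1.960 W

1.960 W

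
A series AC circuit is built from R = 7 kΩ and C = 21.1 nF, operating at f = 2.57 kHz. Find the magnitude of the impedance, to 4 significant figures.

ω = 2πf = 16150 rad/s
X_C = 1/(ωC) = 2935 Ω
Z = 7000 − j2935 Ω
|Z| = √(7000² + 2935²) = 7590 Ω

7590 Ω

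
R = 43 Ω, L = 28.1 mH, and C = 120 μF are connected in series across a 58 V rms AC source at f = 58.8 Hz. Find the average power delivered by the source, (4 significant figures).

72.43 W

ω = 2πf = 369.5 rad/s
X_L = ωL = 10.38 Ω
X_C = 1/(ωC) = 22.56 Ω
Net reactance X = X_L − X_C = -12.17 Ω
Z = 43.00 − j12.17 Ω
|Z| = √(43.00² + 12.17²) = 44.69 Ω
∠Z = arctan(-12.17/43.00) = -15.81°
I = V/|Z| = 1.298 A
P = VI cos φ = 58 × 1.298 × cos(-15.81°) = 72.43 W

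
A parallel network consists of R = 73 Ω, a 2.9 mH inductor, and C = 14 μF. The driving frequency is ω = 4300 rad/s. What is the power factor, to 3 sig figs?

0.565

X_L = ωL = 12.5 Ω
X_C = 1/(ωC) = 16.6 Ω
Parallel: admittances add. Y = 1/R + 1/(jωL) + jωC
Y = (0.0137 − j0.0200) S
|Y| = 0.0242 S → |Z| = 1/|Y| = 41.3 Ω, ∠Z = −∠Y = 55.6°
cos φ = cos(55.6°) = 0.565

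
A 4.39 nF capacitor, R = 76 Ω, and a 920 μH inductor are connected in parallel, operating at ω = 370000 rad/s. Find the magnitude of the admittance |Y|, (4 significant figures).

13.22 mS

X_L = ωL = 340.4 Ω
X_C = 1/(ωC) = 615.6 Ω
Parallel: admittances add. Y = 1/R + 1/(jωL) + jωC
Y = (0.01316 − j0.001313) S
|Y| = 0.01322 S → |Z| = 1/|Y| = 75.62 Ω, ∠Z = −∠Y = 5.700°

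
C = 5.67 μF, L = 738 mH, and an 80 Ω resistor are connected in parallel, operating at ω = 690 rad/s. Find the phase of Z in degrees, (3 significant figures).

X_L = ωL = 509 Ω
X_C = 1/(ωC) = 256 Ω
Parallel: admittances add. Y = 1/R + 1/(jωL) + jωC
Y = (0.0125 + j0.00195) S
|Y| = 0.0127 S → |Z| = 1/|Y| = 79.0 Ω, ∠Z = −∠Y = -8.86°

-8.86°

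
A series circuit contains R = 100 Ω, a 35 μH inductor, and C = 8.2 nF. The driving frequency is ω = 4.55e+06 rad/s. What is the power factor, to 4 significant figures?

0.6026

X_L = ωL = 159.2 Ω
X_C = 1/(ωC) = 26.80 Ω
Net reactance X = X_L − X_C = 132.4 Ω
Z = 100.0 + j132.4 Ω
|Z| = √(100.0² + 132.4²) = 166.0 Ω
∠Z = arctan(132.4/100.0) = 52.95°
cos φ = cos(52.95°) = 0.6026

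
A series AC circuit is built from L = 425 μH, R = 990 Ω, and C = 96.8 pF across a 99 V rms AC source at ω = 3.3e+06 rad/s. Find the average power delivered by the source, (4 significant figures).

X_L = ωL = 1402 Ω
X_C = 1/(ωC) = 3130 Ω
Net reactance X = X_L − X_C = -1728 Ω
Z = 990.0 − j1728 Ω
|Z| = √(990.0² + 1728²) = 1991 Ω
∠Z = arctan(-1728/990.0) = -60.19°
I = V/|Z| = 49.71 mA
P = VI cos φ = 99 × 0.04971 × cos(-60.19°) = 2.447 W

2.447 W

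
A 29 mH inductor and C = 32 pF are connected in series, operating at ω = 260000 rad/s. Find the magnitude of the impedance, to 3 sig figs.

X_L = ωL = 7540 Ω
X_C = 1/(ωC) = 120000 Ω
Net reactance X = X_L − X_C = -113000 Ω
Z = − j113000 Ω
|Z| = √(0² + 113000²) = 113000 Ω

113000 Ω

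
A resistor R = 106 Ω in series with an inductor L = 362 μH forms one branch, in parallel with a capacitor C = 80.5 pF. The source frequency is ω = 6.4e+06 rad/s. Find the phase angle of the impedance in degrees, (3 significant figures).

X_L = ωL = 2320 Ω
X_C = 1/(ωC) = 1940 Ω
Branch 1 (R+jX_L): Z₁ = 106 + j2320 Ω, |Z₁| = 2320 Ω
Branch 2 (−jX_C): Z₂ = −j1940 Ω
Parallel: Z = Z₁Z₂/(Z₁+Z₂), |Z| = 11500 Ω, ∠Z = -76.9°

-76.9°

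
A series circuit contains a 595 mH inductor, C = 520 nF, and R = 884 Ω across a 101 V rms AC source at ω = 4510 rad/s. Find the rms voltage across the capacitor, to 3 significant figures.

17.8 V

X_L = ωL = 2680 Ω
X_C = 1/(ωC) = 426 Ω
Net reactance X = X_L − X_C = 2260 Ω
Z = 884 + j2260 Ω
|Z| = √(884² + 2260²) = 2420 Ω
I = V/|Z| = 41.7 mA
V_C = I·|Z_C| = 0.0417 × 426 = 17.8 V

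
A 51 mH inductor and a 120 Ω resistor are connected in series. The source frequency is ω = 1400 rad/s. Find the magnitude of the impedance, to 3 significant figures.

X_L = ωL = 71.4 Ω
Z = 120 + j71.4 Ω
|Z| = √(120² + 71.4²) = 140 Ω

140 Ω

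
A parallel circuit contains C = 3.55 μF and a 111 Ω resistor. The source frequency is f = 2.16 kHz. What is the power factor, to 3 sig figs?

0.184

ω = 2πf = 13570 rad/s
X_C = 1/(ωC) = 20.8 Ω
Parallel: admittances add. Y = 1/R + jωC
Y = (0.00901 + j0.0482) S
|Y| = 0.0490 S → |Z| = 1/|Y| = 20.4 Ω, ∠Z = −∠Y = -79.4°
cos φ = cos(-79.4°) = 0.184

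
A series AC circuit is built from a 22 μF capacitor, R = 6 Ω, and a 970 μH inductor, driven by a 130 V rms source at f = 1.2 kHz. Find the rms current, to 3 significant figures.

21.2 A

ω = 2πf = 7540 rad/s
X_L = ωL = 7.31 Ω
X_C = 1/(ωC) = 6.03 Ω
Net reactance X = X_L − X_C = 1.29 Ω
Z = 6.00 + j1.29 Ω
|Z| = √(6.00² + 1.29²) = 6.14 Ω
I = V/|Z| = 130/6.14 = 21.2 A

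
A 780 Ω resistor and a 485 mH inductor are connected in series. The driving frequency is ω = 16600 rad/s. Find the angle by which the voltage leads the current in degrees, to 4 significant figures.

84.47°

X_L = ωL = 8051 Ω
Z = 780.0 + j8051 Ω
|Z| = √(780.0² + 8051²) = 8089 Ω
∠Z = arctan(8051/780.0) = 84.47°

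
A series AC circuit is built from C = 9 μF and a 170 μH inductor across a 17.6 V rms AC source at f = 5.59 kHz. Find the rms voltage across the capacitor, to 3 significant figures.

19.8 V

ω = 2πf = 35120 rad/s
X_L = ωL = 5.97 Ω
X_C = 1/(ωC) = 3.16 Ω
Net reactance X = X_L − X_C = 2.81 Ω
Z = j2.81 Ω
|Z| = √(0² + 2.81²) = 2.81 Ω
I = V/|Z| = 6.27 A
V_C = I·|Z_C| = 6.27 × 3.16 = 19.8 V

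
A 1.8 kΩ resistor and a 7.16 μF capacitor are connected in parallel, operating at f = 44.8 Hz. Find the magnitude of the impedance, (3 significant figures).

478 Ω

ω = 2πf = 281.5 rad/s
X_C = 1/(ωC) = 496 Ω
Parallel: admittances add. Y = 1/R + jωC
Y = (0.000556 + j0.00202) S
|Y| = 0.00209 S → |Z| = 1/|Y| = 478 Ω, ∠Z = −∠Y = -74.6°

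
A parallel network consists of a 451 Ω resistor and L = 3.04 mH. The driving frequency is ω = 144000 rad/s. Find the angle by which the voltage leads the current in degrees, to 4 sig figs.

45.85°

X_L = ωL = 437.8 Ω
Parallel: admittances add. Y = 1/R + 1/(jωL)
Y = (0.002217 − j0.002284) S
|Y| = 0.003184 S → |Z| = 1/|Y| = 314.1 Ω, ∠Z = −∠Y = 45.85°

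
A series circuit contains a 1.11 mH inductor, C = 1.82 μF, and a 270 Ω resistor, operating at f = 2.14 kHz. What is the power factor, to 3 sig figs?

0.995

ω = 2πf = 13450 rad/s
X_L = ωL = 14.9 Ω
X_C = 1/(ωC) = 40.9 Ω
Net reactance X = X_L − X_C = -25.9 Ω
Z = 270 − j25.9 Ω
|Z| = √(270² + 25.9²) = 271 Ω
∠Z = arctan(-25.9/270) = -5.49°
cos φ = cos(-5.49°) = 0.995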